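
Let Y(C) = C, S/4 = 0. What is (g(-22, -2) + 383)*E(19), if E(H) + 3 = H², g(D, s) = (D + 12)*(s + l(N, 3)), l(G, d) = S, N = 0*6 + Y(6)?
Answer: 144274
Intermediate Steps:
S = 0 (S = 4*0 = 0)
N = 6 (N = 0*6 + 6 = 0 + 6 = 6)
l(G, d) = 0
g(D, s) = s*(12 + D) (g(D, s) = (D + 12)*(s + 0) = (12 + D)*s = s*(12 + D))
E(H) = -3 + H²
(g(-22, -2) + 383)*E(19) = (-2*(12 - 22) + 383)*(-3 + 19²) = (-2*(-10) + 383)*(-3 + 361) = (20 + 383)*358 = 403*358 = 144274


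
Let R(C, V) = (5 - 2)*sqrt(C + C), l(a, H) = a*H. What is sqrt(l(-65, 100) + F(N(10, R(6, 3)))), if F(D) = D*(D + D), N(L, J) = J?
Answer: 2*I*sqrt(1571) ≈ 79.272*I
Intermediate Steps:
l(a, H) = H*a
R(C, V) = 3*sqrt(2)*sqrt(C) (R(C, V) = 3*sqrt(2*C) = 3*(sqrt(2)*sqrt(C)) = 3*sqrt(2)*sqrt(C))
F(D) = 2*D**2 (F(D) = D*(2*D) = 2*D**2)
sqrt(l(-65, 100) + F(N(10, R(6, 3)))) = sqrt(100*(-65) + 2*(3*sqrt(2)*sqrt(6))**2) = sqrt(-6500 + 2*(6*sqrt(3))**2) = sqrt(-6500 + 2*108) = sqrt(-6500 + 216) = sqrt(-6284) = 2*I*sqrt(1571)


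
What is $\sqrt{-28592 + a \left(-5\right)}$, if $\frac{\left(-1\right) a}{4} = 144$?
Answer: $4 i \sqrt{1607} \approx 160.35 i$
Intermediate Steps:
$a = -576$ ($a = \left(-4\right) 144 = -576$)
$\sqrt{-28592 + a \left(-5\right)} = \sqrt{-28592 - -2880} = \sqrt{-28592 + 2880} = \sqrt{-25712} = 4 i \sqrt{1607}$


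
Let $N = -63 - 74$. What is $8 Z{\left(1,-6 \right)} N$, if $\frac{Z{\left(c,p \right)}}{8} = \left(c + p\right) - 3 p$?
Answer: $-113984$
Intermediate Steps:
$Z{\left(c,p \right)} = - 16 p + 8 c$ ($Z{\left(c,p \right)} = 8 \left(\left(c + p\right) - 3 p\right) = 8 \left(c - 2 p\right) = - 16 p + 8 c$)
$N = -137$ ($N = -63 - 74 = -137$)
$8 Z{\left(1,-6 \right)} N = 8 \left(\left(-16\right) \left(-6\right) + 8 \cdot 1\right) \left(-137\right) = 8 \left(96 + 8\right) \left(-137\right) = 8 \cdot 104 \left(-137\right) = 832 \left(-137\right) = -113984$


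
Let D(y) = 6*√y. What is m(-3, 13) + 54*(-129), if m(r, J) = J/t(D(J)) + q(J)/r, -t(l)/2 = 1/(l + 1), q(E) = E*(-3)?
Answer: -13919/2 - 39*√13 ≈ -7100.1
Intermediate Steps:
q(E) = -3*E
t(l) = -2/(1 + l) (t(l) = -2/(l + 1) = -2/(1 + l))
m(r, J) = J*(-½ - 3*√J) - 3*J/r (m(r, J) = J/((-2/(1 + 6*√J))) + (-3*J)/r = J*(-½ - 3*√J) - 3*J/r)
m(-3, 13) + 54*(-129) = (-39*√13 - ½*13 - 3*13/(-3)) + 54*(-129) = (-39*√13 - 13/2 - 3*13*(-⅓)) - 6966 = (-39*√13 - 13/2 + 13) - 6966 = (13/2 - 39*√13) - 6966 = -13919/2 - 39*√13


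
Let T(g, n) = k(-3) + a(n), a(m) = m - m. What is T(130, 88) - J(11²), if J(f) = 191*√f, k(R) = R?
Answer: -2104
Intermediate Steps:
a(m) = 0
T(g, n) = -3 (T(g, n) = -3 + 0 = -3)
T(130, 88) - J(11²) = -3 - 191*√(11²) = -3 - 191*√121 = -3 - 191*11 = -3 - 1*2101 = -3 - 2101 = -2104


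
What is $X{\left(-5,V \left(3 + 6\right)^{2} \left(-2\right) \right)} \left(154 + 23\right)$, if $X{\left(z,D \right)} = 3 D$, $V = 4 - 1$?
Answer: $-258066$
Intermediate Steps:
$V = 3$
$X{\left(-5,V \left(3 + 6\right)^{2} \left(-2\right) \right)} \left(154 + 23\right) = 3 \cdot 3 \left(3 + 6\right)^{2} \left(-2\right) \left(154 + 23\right) = 3 \cdot 3 \cdot 9^{2} \left(-2\right) 177 = 3 \cdot 3 \cdot 81 \left(-2\right) 177 = 3 \cdot 243 \left(-2\right) 177 = 3 \left(-486\right) 177 = \left(-1458\right) 177 = -258066$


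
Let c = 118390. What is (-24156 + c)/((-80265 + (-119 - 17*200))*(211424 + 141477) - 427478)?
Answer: -47117/14783942431 ≈ -3.1870e-6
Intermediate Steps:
(-24156 + c)/((-80265 + (-119 - 17*200))*(211424 + 141477) - 427478) = (-24156 + 118390)/((-80265 + (-119 - 17*200))*(211424 + 141477) - 427478) = 94234/((-80265 + (-119 - 3400))*352901 - 427478) = 94234/((-80265 - 3519)*352901 - 427478) = 94234/(-83784*352901 - 427478) = 94234/(-29567457384 - 427478) = 94234/(-29567884862) = 94234*(-1/29567884862) = -47117/14783942431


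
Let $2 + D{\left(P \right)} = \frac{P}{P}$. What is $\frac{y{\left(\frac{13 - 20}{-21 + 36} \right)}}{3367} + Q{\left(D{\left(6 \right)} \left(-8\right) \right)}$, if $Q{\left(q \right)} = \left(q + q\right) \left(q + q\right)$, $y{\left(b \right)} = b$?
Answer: $\frac{1847039}{7215} \approx 256.0$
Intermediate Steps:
$D{\left(P \right)} = -1$ ($D{\left(P \right)} = -2 + \frac{P}{P} = -2 + 1 = -1$)
$Q{\left(q \right)} = 4 q^{2}$ ($Q{\left(q \right)} = 2 q 2 q = 4 q^{2}$)
$\frac{y{\left(\frac{13 - 20}{-21 + 36} \right)}}{3367} + Q{\left(D{\left(6 \right)} \left(-8\right) \right)} = \frac{\left(13 - 20\right) \frac{1}{-21 + 36}}{3367} + 4 \left(\left(-1\right) \left(-8\right)\right)^{2} = - \frac{7}{15} \cdot \frac{1}{3367} + 4 \cdot 8^{2} = \left(-7\right) \frac{1}{15} \cdot \frac{1}{3367} + 4 \cdot 64 = \left(- \frac{7}{15}\right) \frac{1}{3367} + 256 = - \frac{1}{7215} + 256 = \frac{1847039}{7215}$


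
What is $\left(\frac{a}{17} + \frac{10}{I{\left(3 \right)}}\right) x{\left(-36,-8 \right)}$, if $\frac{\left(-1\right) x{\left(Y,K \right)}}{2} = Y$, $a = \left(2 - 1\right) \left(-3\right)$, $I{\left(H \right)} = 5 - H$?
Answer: $\frac{5904}{17} \approx 347.29$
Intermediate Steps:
$a = -3$ ($a = 1 \left(-3\right) = -3$)
$x{\left(Y,K \right)} = - 2 Y$
$\left(\frac{a}{17} + \frac{10}{I{\left(3 \right)}}\right) x{\left(-36,-8 \right)} = \left(- \frac{3}{17} + \frac{10}{5 - 3}\right) \left(\left(-2\right) \left(-36\right)\right) = \left(\left(-3\right) \frac{1}{17} + \frac{10}{5 - 3}\right) 72 = \left(- \frac{3}{17} + \frac{10}{2}\right) 72 = \left(- \frac{3}{17} + 10 \cdot \frac{1}{2}\right) 72 = \left(- \frac{3}{17} + 5\right) 72 = \frac{82}{17} \cdot 72 = \frac{5904}{17}$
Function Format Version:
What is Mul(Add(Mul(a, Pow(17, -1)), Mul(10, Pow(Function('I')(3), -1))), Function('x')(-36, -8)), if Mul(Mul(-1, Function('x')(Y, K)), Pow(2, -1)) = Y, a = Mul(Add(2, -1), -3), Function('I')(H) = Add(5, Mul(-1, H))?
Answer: Rational(5904, 17) ≈ 347.29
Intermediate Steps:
a = -3 (a = Mul(1, -3) = -3)
Function('x')(Y, K) = Mul(-2, Y)
Mul(Add(Mul(a, Pow(17, -1)), Mul(10, Pow(Function('I')(3), -1))), Function('x')(-36, -8)) = Mul(Add(Mul(-3, Pow(17, -1)), Mul(10, Pow(Add(5, Mul(-1, 3)), -1))), Mul(-2, -36)) = Mul(Add(Mul(-3, Rational(1, 17)), Mul(10, Pow(Add(5, -3), -1))), 72) = Mul(Add(Rational(-3, 17), Mul(10, Pow(2, -1))), 72) = Mul(Add(Rational(-3, 17), Mul(10, Rational(1, 2))), 72) = Mul(Add(Rational(-3, 17), 5), 72) = Mul(Rational(82, 17), 72) = Rational(5904, 17)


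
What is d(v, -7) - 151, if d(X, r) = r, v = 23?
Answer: -158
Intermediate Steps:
d(v, -7) - 151 = -7 - 151 = -158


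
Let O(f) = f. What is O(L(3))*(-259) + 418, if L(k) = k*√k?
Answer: 418 - 777*√3 ≈ -927.80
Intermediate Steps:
L(k) = k^(3/2)
O(L(3))*(-259) + 418 = 3^(3/2)*(-259) + 418 = (3*√3)*(-259) + 418 = -777*√3 + 418 = 418 - 777*√3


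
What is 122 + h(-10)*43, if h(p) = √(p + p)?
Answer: 122 + 86*I*√5 ≈ 122.0 + 192.3*I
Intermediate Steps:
h(p) = √2*√p (h(p) = √(2*p) = √2*√p)
122 + h(-10)*43 = 122 + (√2*√(-10))*43 = 122 + (√2*(I*√10))*43 = 122 + (2*I*√5)*43 = 122 + 86*I*√5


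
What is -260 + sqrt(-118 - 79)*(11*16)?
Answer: -260 + 176*I*sqrt(197) ≈ -260.0 + 2470.3*I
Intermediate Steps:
-260 + sqrt(-118 - 79)*(11*16) = -260 + sqrt(-197)*176 = -260 + (I*sqrt(197))*176 = -260 + 176*I*sqrt(197)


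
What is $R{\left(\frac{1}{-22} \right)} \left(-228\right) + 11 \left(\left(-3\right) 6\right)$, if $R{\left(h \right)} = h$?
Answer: $- \frac{2064}{11} \approx -187.64$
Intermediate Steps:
$R{\left(\frac{1}{-22} \right)} \left(-228\right) + 11 \left(\left(-3\right) 6\right) = \frac{1}{-22} \left(-228\right) + 11 \left(\left(-3\right) 6\right) = \left(- \frac{1}{22}\right) \left(-228\right) + 11 \left(-18\right) = \frac{114}{11} - 198 = - \frac{2064}{11}$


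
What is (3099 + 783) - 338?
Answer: 3544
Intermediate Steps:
(3099 + 783) - 338 = 3882 - 338 = 3544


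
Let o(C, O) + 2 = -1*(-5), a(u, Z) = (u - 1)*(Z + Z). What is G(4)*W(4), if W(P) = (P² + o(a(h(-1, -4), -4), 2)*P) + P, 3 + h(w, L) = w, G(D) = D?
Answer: 128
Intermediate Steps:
h(w, L) = -3 + w
a(u, Z) = 2*Z*(-1 + u) (a(u, Z) = (-1 + u)*(2*Z) = 2*Z*(-1 + u))
o(C, O) = 3 (o(C, O) = -2 - 1*(-5) = -2 + 5 = 3)
W(P) = P² + 4*P (W(P) = (P² + 3*P) + P = P² + 4*P)
G(4)*W(4) = 4*(4*(4 + 4)) = 4*(4*8) = 4*32 = 128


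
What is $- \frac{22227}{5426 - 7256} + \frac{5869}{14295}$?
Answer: $\frac{21898349}{1743990} \approx 12.556$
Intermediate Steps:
$- \frac{22227}{5426 - 7256} + \frac{5869}{14295} = - \frac{22227}{-1830} + 5869 \cdot \frac{1}{14295} = \left(-22227\right) \left(- \frac{1}{1830}\right) + \frac{5869}{14295} = \frac{7409}{610} + \frac{5869}{14295} = \frac{21898349}{1743990}$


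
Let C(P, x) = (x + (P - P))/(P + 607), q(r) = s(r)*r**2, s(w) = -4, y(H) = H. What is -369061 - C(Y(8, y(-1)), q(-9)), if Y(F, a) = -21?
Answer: -108134711/293 ≈ -3.6906e+5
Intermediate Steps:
q(r) = -4*r**2
C(P, x) = x/(607 + P) (C(P, x) = (x + 0)/(607 + P) = x/(607 + P))
-369061 - C(Y(8, y(-1)), q(-9)) = -369061 - (-4*(-9)**2)/(607 - 21) = -369061 - (-4*81)/586 = -369061 - (-324)/586 = -369061 - 1*(-162/293) = -369061 + 162/293 = -108134711/293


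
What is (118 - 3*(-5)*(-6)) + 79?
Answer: 107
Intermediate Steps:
(118 - 3*(-5)*(-6)) + 79 = (118 + 15*(-6)) + 79 = (118 - 90) + 79 = 28 + 79 = 107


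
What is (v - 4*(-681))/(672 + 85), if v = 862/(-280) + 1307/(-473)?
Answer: 179996437/50128540 ≈ 3.5907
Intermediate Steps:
v = -386843/66220 (v = 862*(-1/280) + 1307*(-1/473) = -431/140 - 1307/473 = -386843/66220 ≈ -5.8418)
(v - 4*(-681))/(672 + 85) = (-386843/66220 - 4*(-681))/(672 + 85) = (-386843/66220 + 2724)/757 = (179996437/66220)*(1/757) = 179996437/50128540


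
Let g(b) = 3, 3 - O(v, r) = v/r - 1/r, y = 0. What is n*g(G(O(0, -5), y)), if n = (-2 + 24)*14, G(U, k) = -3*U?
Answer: 924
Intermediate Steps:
O(v, r) = 3 + 1/r - v/r (O(v, r) = 3 - (v/r - 1/r) = 3 - (-1/r + v/r) = 3 + (1/r - v/r) = 3 + 1/r - v/r)
n = 308 (n = 22*14 = 308)
n*g(G(O(0, -5), y)) = 308*3 = 924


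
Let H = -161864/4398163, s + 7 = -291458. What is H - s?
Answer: 1281910416931/4398163 ≈ 2.9147e+5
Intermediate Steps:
s = -291465 (s = -7 - 291458 = -291465)
H = -161864/4398163 (H = -161864*1/4398163 = -161864/4398163 ≈ -0.036803)
H - s = -161864/4398163 - 1*(-291465) = -161864/4398163 + 291465 = 1281910416931/4398163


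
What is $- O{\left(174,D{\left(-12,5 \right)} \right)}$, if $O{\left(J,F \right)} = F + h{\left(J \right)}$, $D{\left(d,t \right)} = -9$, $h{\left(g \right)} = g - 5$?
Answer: $-160$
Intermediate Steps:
$h{\left(g \right)} = -5 + g$
$O{\left(J,F \right)} = -5 + F + J$ ($O{\left(J,F \right)} = F + \left(-5 + J\right) = -5 + F + J$)
$- O{\left(174,D{\left(-12,5 \right)} \right)} = - (-5 - 9 + 174) = \left(-1\right) 160 = -160$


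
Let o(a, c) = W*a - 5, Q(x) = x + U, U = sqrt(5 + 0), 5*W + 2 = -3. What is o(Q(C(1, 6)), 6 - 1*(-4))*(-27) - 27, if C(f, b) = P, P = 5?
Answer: 243 + 27*sqrt(5) ≈ 303.37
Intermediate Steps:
C(f, b) = 5
W = -1 (W = -2/5 + (1/5)*(-3) = -2/5 - 3/5 = -1)
U = sqrt(5) ≈ 2.2361
Q(x) = x + sqrt(5)
o(a, c) = -5 - a (o(a, c) = -a - 5 = -5 - a)
o(Q(C(1, 6)), 6 - 1*(-4))*(-27) - 27 = (-5 - (5 + sqrt(5)))*(-27) - 27 = (-5 + (-5 - sqrt(5)))*(-27) - 27 = (-10 - sqrt(5))*(-27) - 27 = (270 + 27*sqrt(5)) - 27 = 243 + 27*sqrt(5)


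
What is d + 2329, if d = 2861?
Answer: 5190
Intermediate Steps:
d + 2329 = 2861 + 2329 = 5190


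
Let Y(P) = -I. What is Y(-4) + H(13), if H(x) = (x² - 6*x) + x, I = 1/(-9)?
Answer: 937/9 ≈ 104.11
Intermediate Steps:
I = -⅑ ≈ -0.11111
H(x) = x² - 5*x
Y(P) = ⅑ (Y(P) = -1*(-⅑) = ⅑)
Y(-4) + H(13) = ⅑ + 13*(-5 + 13) = ⅑ + 13*8 = ⅑ + 104 = 937/9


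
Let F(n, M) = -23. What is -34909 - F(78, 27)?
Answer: -34886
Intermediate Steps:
-34909 - F(78, 27) = -34909 - 1*(-23) = -34909 + 23 = -34886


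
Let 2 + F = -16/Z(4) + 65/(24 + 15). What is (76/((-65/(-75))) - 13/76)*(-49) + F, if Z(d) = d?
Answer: -12724081/2964 ≈ -4292.9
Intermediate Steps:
F = -13/3 (F = -2 + (-16/4 + 65/(24 + 15)) = -2 + (-16*¼ + 65/39) = -2 + (-4 + 65*(1/39)) = -2 + (-4 + 5/3) = -2 - 7/3 = -13/3 ≈ -4.3333)
(76/((-65/(-75))) - 13/76)*(-49) + F = (76/((-65/(-75))) - 13/76)*(-49) - 13/3 = (76/((-65*(-1/75))) - 13*1/76)*(-49) - 13/3 = (76/(13/15) - 13/76)*(-49) - 13/3 = (76*(15/13) - 13/76)*(-49) - 13/3 = (1140/13 - 13/76)*(-49) - 13/3 = (86471/988)*(-49) - 13/3 = -4237079/988 - 13/3 = -12724081/2964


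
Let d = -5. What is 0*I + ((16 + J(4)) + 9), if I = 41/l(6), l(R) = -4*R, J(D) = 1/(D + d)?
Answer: 24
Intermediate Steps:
J(D) = 1/(-5 + D) (J(D) = 1/(D - 5) = 1/(-5 + D))
I = -41/24 (I = 41/((-4*6)) = 41/(-24) = 41*(-1/24) = -41/24 ≈ -1.7083)
0*I + ((16 + J(4)) + 9) = 0*(-41/24) + ((16 + 1/(-5 + 4)) + 9) = 0 + ((16 + 1/(-1)) + 9) = 0 + ((16 - 1) + 9) = 0 + (15 + 9) = 0 + 24 = 24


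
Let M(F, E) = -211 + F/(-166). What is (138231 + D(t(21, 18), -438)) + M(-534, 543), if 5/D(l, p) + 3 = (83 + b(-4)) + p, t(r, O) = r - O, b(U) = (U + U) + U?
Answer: 847738515/6142 ≈ 1.3802e+5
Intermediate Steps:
b(U) = 3*U (b(U) = 2*U + U = 3*U)
D(l, p) = 5/(68 + p) (D(l, p) = 5/(-3 + ((83 + 3*(-4)) + p)) = 5/(-3 + ((83 - 12) + p)) = 5/(-3 + (71 + p)) = 5/(68 + p))
M(F, E) = -211 - F/166 (M(F, E) = -211 + F*(-1/166) = -211 - F/166)
(138231 + D(t(21, 18), -438)) + M(-534, 543) = (138231 + 5/(68 - 438)) + (-211 - 1/166*(-534)) = (138231 + 5/(-370)) + (-211 + 267/83) = (138231 + 5*(-1/370)) - 17246/83 = (138231 - 1/74) - 17246/83 = 10229093/74 - 17246/83 = 847738515/6142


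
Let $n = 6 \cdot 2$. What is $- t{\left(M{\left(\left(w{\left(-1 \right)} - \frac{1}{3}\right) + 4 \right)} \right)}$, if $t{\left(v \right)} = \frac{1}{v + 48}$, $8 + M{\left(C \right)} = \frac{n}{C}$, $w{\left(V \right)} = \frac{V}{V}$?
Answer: $- \frac{7}{298} \approx -0.02349$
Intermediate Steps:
$n = 12$
$w{\left(V \right)} = 1$
$M{\left(C \right)} = -8 + \frac{12}{C}$
$t{\left(v \right)} = \frac{1}{48 + v}$
$- t{\left(M{\left(\left(w{\left(-1 \right)} - \frac{1}{3}\right) + 4 \right)} \right)} = - \frac{1}{48 - \left(8 - \frac{12}{\left(1 - \frac{1}{3}\right) + 4}\right)} = - \frac{1}{48 - \left(8 - \frac{12}{\frac{2}{3} + 4}\right)} = - \frac{1}{48 - \left(8 - \frac{12}{\frac{14}{3}}\right)} = - \frac{1}{48 + \left(-8 + 12 \cdot \frac{3}{14}\right)} = - \frac{1}{48 + \left(-8 + \frac{18}{7}\right)} = - \frac{1}{48 - \frac{38}{7}} = - \frac{1}{\frac{298}{7}} = \left(-1\right) \frac{7}{298} = - \frac{7}{298}$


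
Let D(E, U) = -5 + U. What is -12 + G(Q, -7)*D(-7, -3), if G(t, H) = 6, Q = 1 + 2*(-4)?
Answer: -60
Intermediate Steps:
Q = -7 (Q = 1 - 8 = -7)
-12 + G(Q, -7)*D(-7, -3) = -12 + 6*(-5 - 3) = -12 + 6*(-8) = -12 - 48 = -60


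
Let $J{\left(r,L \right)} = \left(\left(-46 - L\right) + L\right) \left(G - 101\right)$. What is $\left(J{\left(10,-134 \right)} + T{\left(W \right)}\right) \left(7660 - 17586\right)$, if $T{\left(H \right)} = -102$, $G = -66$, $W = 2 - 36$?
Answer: $-75239080$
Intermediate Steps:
$W = -34$ ($W = 2 - 36 = -34$)
$J{\left(r,L \right)} = 7682$ ($J{\left(r,L \right)} = \left(\left(-46 - L\right) + L\right) \left(-66 - 101\right) = \left(-46\right) \left(-167\right) = 7682$)
$\left(J{\left(10,-134 \right)} + T{\left(W \right)}\right) \left(7660 - 17586\right) = \left(7682 - 102\right) \left(7660 - 17586\right) = 7580 \left(-9926\right) = -75239080$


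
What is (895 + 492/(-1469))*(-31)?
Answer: -40742153/1469 ≈ -27735.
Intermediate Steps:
(895 + 492/(-1469))*(-31) = (895 + 492*(-1/1469))*(-31) = (895 - 492/1469)*(-31) = (1314263/1469)*(-31) = -40742153/1469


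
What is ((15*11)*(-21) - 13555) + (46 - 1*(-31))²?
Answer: -11091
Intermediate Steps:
((15*11)*(-21) - 13555) + (46 - 1*(-31))² = (165*(-21) - 13555) + (46 + 31)² = (-3465 - 13555) + 77² = -17020 + 5929 = -11091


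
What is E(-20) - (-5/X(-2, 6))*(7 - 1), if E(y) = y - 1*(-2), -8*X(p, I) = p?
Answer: 102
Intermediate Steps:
X(p, I) = -p/8
E(y) = 2 + y (E(y) = y + 2 = 2 + y)
E(-20) - (-5/X(-2, 6))*(7 - 1) = (2 - 20) - (-5/((-⅛*(-2))))*(7 - 1) = -18 - (-5/¼)*6 = -18 - (-5*4)*6 = -18 - (-20)*6 = -18 - 1*(-120) = -18 + 120 = 102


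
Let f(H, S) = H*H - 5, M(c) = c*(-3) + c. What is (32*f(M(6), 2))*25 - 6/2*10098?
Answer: 80906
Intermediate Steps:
M(c) = -2*c (M(c) = -3*c + c = -2*c)
f(H, S) = -5 + H**2 (f(H, S) = H**2 - 5 = -5 + H**2)
(32*f(M(6), 2))*25 - 6/2*10098 = (32*(-5 + (-2*6)**2))*25 - 6/2*10098 = (32*(-5 + (-12)**2))*25 - 6*(1/2)*10098 = (32*(-5 + 144))*25 - 3*10098 = (32*139)*25 - 1*30294 = 4448*25 - 30294 = 111200 - 30294 = 80906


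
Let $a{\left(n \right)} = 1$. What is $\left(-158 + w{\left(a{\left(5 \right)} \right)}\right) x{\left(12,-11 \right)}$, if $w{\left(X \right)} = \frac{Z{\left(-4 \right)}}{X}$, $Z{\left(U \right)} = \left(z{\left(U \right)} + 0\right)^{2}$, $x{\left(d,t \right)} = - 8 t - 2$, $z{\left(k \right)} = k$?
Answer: $-12212$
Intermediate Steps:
$x{\left(d,t \right)} = -2 - 8 t$
$Z{\left(U \right)} = U^{2}$ ($Z{\left(U \right)} = \left(U + 0\right)^{2} = U^{2}$)
$w{\left(X \right)} = \frac{16}{X}$ ($w{\left(X \right)} = \frac{\left(-4\right)^{2}}{X} = \frac{16}{X}$)
$\left(-158 + w{\left(a{\left(5 \right)} \right)}\right) x{\left(12,-11 \right)} = \left(-158 + \frac{16}{1}\right) \left(-2 - -88\right) = \left(-158 + 16 \cdot 1\right) \left(-2 + 88\right) = \left(-158 + 16\right) 86 = \left(-142\right) 86 = -12212$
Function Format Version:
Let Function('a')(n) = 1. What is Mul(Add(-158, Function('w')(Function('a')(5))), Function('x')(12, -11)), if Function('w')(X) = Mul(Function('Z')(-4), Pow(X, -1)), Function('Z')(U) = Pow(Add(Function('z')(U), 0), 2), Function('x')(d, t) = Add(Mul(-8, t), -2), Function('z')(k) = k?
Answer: -12212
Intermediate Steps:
Function('x')(d, t) = Add(-2, Mul(-8, t))
Function('Z')(U) = Pow(U, 2) (Function('Z')(U) = Pow(Add(U, 0), 2) = Pow(U, 2))
Function('w')(X) = Mul(16, Pow(X, -1)) (Function('w')(X) = Mul(Pow(-4, 2), Pow(X, -1)) = Mul(16, Pow(X, -1)))
Mul(Add(-158, Function('w')(Function('a')(5))), Function('x')(12, -11)) = Mul(Add(-158, Mul(16, Pow(1, -1))), Add(-2, Mul(-8, -11))) = Mul(Add(-158, Mul(16, 1)), Add(-2, 88)) = Mul(Add(-158, 16), 86) = Mul(-142, 86) = -12212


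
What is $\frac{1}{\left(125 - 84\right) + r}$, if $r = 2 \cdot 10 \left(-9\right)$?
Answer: $- \frac{1}{139} \approx -0.0071942$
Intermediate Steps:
$r = -180$ ($r = 20 \left(-9\right) = -180$)
$\frac{1}{\left(125 - 84\right) + r} = \frac{1}{\left(125 - 84\right) - 180} = \frac{1}{41 - 180} = \frac{1}{-139} = - \frac{1}{139}$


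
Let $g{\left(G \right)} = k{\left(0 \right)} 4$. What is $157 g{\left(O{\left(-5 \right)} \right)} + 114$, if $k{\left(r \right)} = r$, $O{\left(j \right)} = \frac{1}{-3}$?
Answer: $114$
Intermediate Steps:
$O{\left(j \right)} = - \frac{1}{3}$
$g{\left(G \right)} = 0$ ($g{\left(G \right)} = 0 \cdot 4 = 0$)
$157 g{\left(O{\left(-5 \right)} \right)} + 114 = 157 \cdot 0 + 114 = 0 + 114 = 114$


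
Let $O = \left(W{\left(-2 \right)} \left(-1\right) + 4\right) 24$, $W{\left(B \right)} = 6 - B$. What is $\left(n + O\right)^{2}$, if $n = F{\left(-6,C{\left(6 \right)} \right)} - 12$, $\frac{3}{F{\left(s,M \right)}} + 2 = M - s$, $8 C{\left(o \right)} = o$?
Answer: $\frac{4161600}{361} \approx 11528.0$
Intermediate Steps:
$C{\left(o \right)} = \frac{o}{8}$
$F{\left(s,M \right)} = \frac{3}{-2 + M - s}$ ($F{\left(s,M \right)} = \frac{3}{-2 + \left(M - s\right)} = \frac{3}{-2 + M - s}$)
$O = -96$ ($O = \left(\left(6 - -2\right) \left(-1\right) + 4\right) 24 = \left(\left(6 + 2\right) \left(-1\right) + 4\right) 24 = \left(8 \left(-1\right) + 4\right) 24 = \left(-8 + 4\right) 24 = \left(-4\right) 24 = -96$)
$n = - \frac{216}{19}$ ($n = - \frac{3}{2 - 6 - \frac{1}{8} \cdot 6} - 12 = - \frac{3}{2 - 6 - \frac{3}{4}} - 12 = - \frac{3}{- \frac{19}{4}} - 12 = \left(-3\right) \left(- \frac{4}{19}\right) - 12 = \frac{12}{19} - 12 = - \frac{216}{19} \approx -11.368$)
$\left(n + O\right)^{2} = \left(- \frac{216}{19} - 96\right)^{2} = \left(- \frac{2040}{19}\right)^{2} = \frac{4161600}{361}$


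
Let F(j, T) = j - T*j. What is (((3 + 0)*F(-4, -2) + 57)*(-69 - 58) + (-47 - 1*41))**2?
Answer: 7590025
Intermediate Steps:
F(j, T) = j - T*j
(((3 + 0)*F(-4, -2) + 57)*(-69 - 58) + (-47 - 1*41))**2 = (((3 + 0)*(-4*(1 - 1*(-2))) + 57)*(-69 - 58) + (-47 - 1*41))**2 = ((3*(-4*(1 + 2)) + 57)*(-127) + (-47 - 41))**2 = ((3*(-4*3) + 57)*(-127) - 88)**2 = ((3*(-12) + 57)*(-127) - 88)**2 = ((-36 + 57)*(-127) - 88)**2 = (21*(-127) - 88)**2 = (-2667 - 88)**2 = (-2755)**2 = 7590025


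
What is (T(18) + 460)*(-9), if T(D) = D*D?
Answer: -7056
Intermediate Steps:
T(D) = D**2
(T(18) + 460)*(-9) = (18**2 + 460)*(-9) = (324 + 460)*(-9) = 784*(-9) = -7056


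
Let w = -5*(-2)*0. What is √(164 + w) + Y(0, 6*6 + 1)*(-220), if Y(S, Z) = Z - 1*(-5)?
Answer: -9240 + 2*√41 ≈ -9227.2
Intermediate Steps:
w = 0 (w = 10*0 = 0)
Y(S, Z) = 5 + Z (Y(S, Z) = Z + 5 = 5 + Z)
√(164 + w) + Y(0, 6*6 + 1)*(-220) = √(164 + 0) + (5 + (6*6 + 1))*(-220) = √164 + (5 + (36 + 1))*(-220) = 2*√41 + (5 + 37)*(-220) = 2*√41 + 42*(-220) = 2*√41 - 9240 = -9240 + 2*√41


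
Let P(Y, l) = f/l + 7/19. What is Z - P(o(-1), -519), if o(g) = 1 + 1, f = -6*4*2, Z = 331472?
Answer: 1089546949/3287 ≈ 3.3147e+5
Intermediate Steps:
f = -48 (f = -24*2 = -48)
o(g) = 2
P(Y, l) = 7/19 - 48/l (P(Y, l) = -48/l + 7/19 = 7/19 - 48/l)
Z - P(o(-1), -519) = 331472 - (7/19 - 48/(-519)) = 331472 - (7/19 - 48*(-1/519)) = 331472 - (7/19 + 16/173) = 331472 - 1*1515/3287 = 331472 - 1515/3287 = 1089546949/3287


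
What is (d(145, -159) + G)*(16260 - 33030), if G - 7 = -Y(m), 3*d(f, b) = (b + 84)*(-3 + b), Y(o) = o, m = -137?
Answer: -70333380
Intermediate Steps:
d(f, b) = (-3 + b)*(84 + b)/3 (d(f, b) = ((b + 84)*(-3 + b))/3 = ((84 + b)*(-3 + b))/3 = ((-3 + b)*(84 + b))/3 = (-3 + b)*(84 + b)/3)
G = 144 (G = 7 - 1*(-137) = 7 + 137 = 144)
(d(145, -159) + G)*(16260 - 33030) = ((-84 + 27*(-159) + (⅓)*(-159)²) + 144)*(16260 - 33030) = ((-84 - 4293 + (⅓)*25281) + 144)*(-16770) = ((-84 - 4293 + 8427) + 144)*(-16770) = (4050 + 144)*(-16770) = 4194*(-16770) = -70333380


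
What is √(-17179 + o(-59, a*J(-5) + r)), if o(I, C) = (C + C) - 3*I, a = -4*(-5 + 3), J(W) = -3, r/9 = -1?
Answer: 2*I*√4267 ≈ 130.64*I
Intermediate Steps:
r = -9 (r = 9*(-1) = -9)
a = 8 (a = -4*(-2) = 8)
o(I, C) = -3*I + 2*C (o(I, C) = 2*C - 3*I = -3*I + 2*C)
√(-17179 + o(-59, a*J(-5) + r)) = √(-17179 + (-3*(-59) + 2*(8*(-3) - 9))) = √(-17179 + (177 + 2*(-24 - 9))) = √(-17179 + (177 + 2*(-33))) = √(-17179 + (177 - 66)) = √(-17179 + 111) = √(-17068) = 2*I*√4267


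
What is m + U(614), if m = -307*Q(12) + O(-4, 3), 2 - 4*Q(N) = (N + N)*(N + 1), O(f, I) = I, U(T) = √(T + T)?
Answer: 47591/2 + 2*√307 ≈ 23831.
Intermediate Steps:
U(T) = √2*√T (U(T) = √(2*T) = √2*√T)
Q(N) = ½ - N*(1 + N)/2 (Q(N) = ½ - (N + N)*(N + 1)/4 = ½ - 2*N*(1 + N)/4 = ½ - N*(1 + N)/2)
m = 47591/2 (m = -307*(½ - ½*12 - ½*12²) + 3 = -307*(½ - 6 - ½*144) + 3 = -307*(½ - 6 - 72) + 3 = -307*(-155/2) + 3 = 47585/2 + 3 = 47591/2 ≈ 23796.)
m + U(614) = 47591/2 + √2*√614 = 47591/2 + 2*√307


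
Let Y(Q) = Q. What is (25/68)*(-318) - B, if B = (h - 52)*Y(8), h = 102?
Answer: -17575/34 ≈ -516.91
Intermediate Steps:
B = 400 (B = (102 - 52)*8 = 50*8 = 400)
(25/68)*(-318) - B = (25/68)*(-318) - 1*400 = (25*(1/68))*(-318) - 400 = (25/68)*(-318) - 400 = -3975/34 - 400 = -17575/34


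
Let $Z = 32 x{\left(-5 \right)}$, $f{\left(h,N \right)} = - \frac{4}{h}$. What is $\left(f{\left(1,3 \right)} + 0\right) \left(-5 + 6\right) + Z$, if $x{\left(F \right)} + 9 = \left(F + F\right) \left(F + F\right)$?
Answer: $2908$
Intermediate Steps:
$x{\left(F \right)} = -9 + 4 F^{2}$ ($x{\left(F \right)} = -9 + \left(F + F\right) \left(F + F\right) = -9 + 2 F 2 F = -9 + 4 F^{2}$)
$Z = 2912$ ($Z = 32 \left(-9 + 4 \left(-5\right)^{2}\right) = 32 \left(-9 + 4 \cdot 25\right) = 32 \left(-9 + 100\right) = 32 \cdot 91 = 2912$)
$\left(f{\left(1,3 \right)} + 0\right) \left(-5 + 6\right) + Z = \left(- \frac{4}{1} + 0\right) \left(-5 + 6\right) + 2912 = \left(\left(-4\right) 1 + 0\right) 1 + 2912 = \left(-4 + 0\right) 1 + 2912 = \left(-4\right) 1 + 2912 = -4 + 2912 = 2908$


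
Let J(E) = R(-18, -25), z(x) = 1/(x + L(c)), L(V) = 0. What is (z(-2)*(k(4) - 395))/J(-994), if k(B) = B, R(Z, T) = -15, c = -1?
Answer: -391/30 ≈ -13.033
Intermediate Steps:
z(x) = 1/x (z(x) = 1/(x + 0) = 1/x)
J(E) = -15
(z(-2)*(k(4) - 395))/J(-994) = ((4 - 395)/(-2))/(-15) = -½*(-391)*(-1/15) = (391/2)*(-1/15) = -391/30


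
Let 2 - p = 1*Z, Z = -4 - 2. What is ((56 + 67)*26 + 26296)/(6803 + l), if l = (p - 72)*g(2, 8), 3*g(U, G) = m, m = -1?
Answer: 88482/20473 ≈ 4.3219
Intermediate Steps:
g(U, G) = -1/3 (g(U, G) = (1/3)*(-1) = -1/3)
Z = -6
p = 8 (p = 2 - (-6) = 2 - 1*(-6) = 2 + 6 = 8)
l = 64/3 (l = (8 - 72)*(-1/3) = -64*(-1/3) = 64/3 ≈ 21.333)
((56 + 67)*26 + 26296)/(6803 + l) = ((56 + 67)*26 + 26296)/(6803 + 64/3) = (123*26 + 26296)/(20473/3) = (3198 + 26296)*(3/20473) = 29494*(3/20473) = 88482/20473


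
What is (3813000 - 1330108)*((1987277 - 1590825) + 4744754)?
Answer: 12765059247752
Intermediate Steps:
(3813000 - 1330108)*((1987277 - 1590825) + 4744754) = 2482892*(396452 + 4744754) = 2482892*5141206 = 12765059247752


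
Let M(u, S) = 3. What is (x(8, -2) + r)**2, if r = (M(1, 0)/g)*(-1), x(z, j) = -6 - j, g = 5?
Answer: 529/25 ≈ 21.160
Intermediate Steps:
r = -3/5 (r = (3/5)*(-1) = -3/5 ≈ -0.60000)
(x(8, -2) + r)**2 = ((-6 - 1*(-2)) - 3/5)**2 = ((-6 + 2) - 3/5)**2 = (-4 - 3/5)**2 = (-23/5)**2 = 529/25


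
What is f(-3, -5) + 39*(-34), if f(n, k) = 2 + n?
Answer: -1327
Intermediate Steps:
f(-3, -5) + 39*(-34) = (2 - 3) + 39*(-34) = -1 - 1326 = -1327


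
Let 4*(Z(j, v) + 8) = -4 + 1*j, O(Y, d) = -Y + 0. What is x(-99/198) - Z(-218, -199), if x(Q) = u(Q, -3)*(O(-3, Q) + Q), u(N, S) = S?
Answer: 56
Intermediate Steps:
O(Y, d) = -Y
Z(j, v) = -9 + j/4 (Z(j, v) = -8 + (-4 + 1*j)/4 = -8 + (-4 + j)/4 = -8 + (-1 + j/4) = -9 + j/4)
x(Q) = -9 - 3*Q (x(Q) = -3*(-1*(-3) + Q) = -3*(3 + Q) = -9 - 3*Q)
x(-99/198) - Z(-218, -199) = (-9 - (-297)/198) - (-9 + (¼)*(-218)) = (-9 - (-297)/198) - (-9 - 109/2) = (-9 - 3*(-½)) - 1*(-127/2) = (-9 + 3/2) + 127/2 = -15/2 + 127/2 = 56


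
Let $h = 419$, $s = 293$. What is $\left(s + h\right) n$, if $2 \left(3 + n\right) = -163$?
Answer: $-60164$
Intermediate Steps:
$n = - \frac{169}{2}$ ($n = -3 + \frac{1}{2} \left(-163\right) = -3 - \frac{163}{2} = - \frac{169}{2} \approx -84.5$)
$\left(s + h\right) n = \left(293 + 419\right) \left(- \frac{169}{2}\right) = 712 \left(- \frac{169}{2}\right) = -60164$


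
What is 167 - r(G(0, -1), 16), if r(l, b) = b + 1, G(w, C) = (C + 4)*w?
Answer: 150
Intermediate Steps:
G(w, C) = w*(4 + C) (G(w, C) = (4 + C)*w = w*(4 + C))
r(l, b) = 1 + b
167 - r(G(0, -1), 16) = 167 - (1 + 16) = 167 - 1*17 = 167 - 17 = 150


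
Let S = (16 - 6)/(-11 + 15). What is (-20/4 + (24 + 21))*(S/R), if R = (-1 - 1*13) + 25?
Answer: 100/11 ≈ 9.0909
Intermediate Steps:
R = 11 (R = (-1 - 13) + 25 = -14 + 25 = 11)
S = 5/2 (S = 10/4 = 10*(1/4) = 5/2 ≈ 2.5000)
(-20/4 + (24 + 21))*(S/R) = (-20/4 + (24 + 21))*((5/2)/11) = (-20*1/4 + 45)*((5/2)*(1/11)) = (-5 + 45)*(5/22) = 40*(5/22) = 100/11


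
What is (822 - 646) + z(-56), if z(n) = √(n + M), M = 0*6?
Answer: 176 + 2*I*√14 ≈ 176.0 + 7.4833*I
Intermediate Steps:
M = 0
z(n) = √n (z(n) = √(n + 0) = √n)
(822 - 646) + z(-56) = (822 - 646) + √(-56) = 176 + 2*I*√14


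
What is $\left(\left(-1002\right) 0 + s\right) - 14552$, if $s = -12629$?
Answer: $-27181$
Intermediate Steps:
$\left(\left(-1002\right) 0 + s\right) - 14552 = \left(\left(-1002\right) 0 - 12629\right) - 14552 = \left(0 - 12629\right) - 14552 = -12629 - 14552 = -27181$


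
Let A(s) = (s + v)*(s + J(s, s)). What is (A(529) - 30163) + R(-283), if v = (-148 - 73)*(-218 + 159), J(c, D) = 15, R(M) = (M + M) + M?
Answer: 7349980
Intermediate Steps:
R(M) = 3*M (R(M) = 2*M + M = 3*M)
v = 13039 (v = -221*(-59) = 13039)
A(s) = (15 + s)*(13039 + s) (A(s) = (s + 13039)*(s + 15) = (13039 + s)*(15 + s) = (15 + s)*(13039 + s))
(A(529) - 30163) + R(-283) = ((195585 + 529² + 13054*529) - 30163) + 3*(-283) = ((195585 + 279841 + 6905566) - 30163) - 849 = (7380992 - 30163) - 849 = 7350829 - 849 = 7349980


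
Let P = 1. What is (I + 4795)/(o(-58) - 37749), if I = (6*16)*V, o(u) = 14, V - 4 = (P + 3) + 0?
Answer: -5563/37735 ≈ -0.14742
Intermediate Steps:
V = 8 (V = 4 + ((1 + 3) + 0) = 4 + (4 + 0) = 4 + 4 = 8)
I = 768 (I = (6*16)*8 = 96*8 = 768)
(I + 4795)/(o(-58) - 37749) = (768 + 4795)/(14 - 37749) = 5563/(-37735) = 5563*(-1/37735) = -5563/37735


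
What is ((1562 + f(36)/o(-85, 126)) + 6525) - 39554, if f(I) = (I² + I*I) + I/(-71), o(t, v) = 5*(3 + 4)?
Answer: -78011499/2485 ≈ -31393.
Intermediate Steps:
o(t, v) = 35 (o(t, v) = 5*7 = 35)
f(I) = 2*I² - I/71 (f(I) = (I² + I²) + I*(-1/71) = 2*I² - I/71)
((1562 + f(36)/o(-85, 126)) + 6525) - 39554 = ((1562 + ((1/71)*36*(-1 + 142*36))/35) + 6525) - 39554 = ((1562 + ((1/71)*36*(-1 + 5112))*(1/35)) + 6525) - 39554 = ((1562 + ((1/71)*36*5111)*(1/35)) + 6525) - 39554 = ((1562 + (183996/71)*(1/35)) + 6525) - 39554 = ((1562 + 183996/2485) + 6525) - 39554 = (4065566/2485 + 6525) - 39554 = 20280191/2485 - 39554 = -78011499/2485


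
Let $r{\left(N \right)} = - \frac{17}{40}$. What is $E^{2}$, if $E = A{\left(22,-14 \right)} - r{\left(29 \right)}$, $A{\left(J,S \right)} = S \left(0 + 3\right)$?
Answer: $\frac{2765569}{1600} \approx 1728.5$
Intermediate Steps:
$A{\left(J,S \right)} = 3 S$ ($A{\left(J,S \right)} = S 3 = 3 S$)
$r{\left(N \right)} = - \frac{17}{40}$ ($r{\left(N \right)} = \left(-17\right) \frac{1}{40} = - \frac{17}{40}$)
$E = - \frac{1663}{40}$ ($E = 3 \left(-14\right) - - \frac{17}{40} = -42 + \frac{17}{40} = - \frac{1663}{40} \approx -41.575$)
$E^{2} = \left(- \frac{1663}{40}\right)^{2} = \frac{2765569}{1600}$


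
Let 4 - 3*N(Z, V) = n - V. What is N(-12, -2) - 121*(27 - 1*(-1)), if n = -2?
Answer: -10160/3 ≈ -3386.7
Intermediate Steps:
N(Z, V) = 2 + V/3 (N(Z, V) = 4/3 - (-2 - V)/3 = 4/3 + (⅔ + V/3) = 2 + V/3)
N(-12, -2) - 121*(27 - 1*(-1)) = (2 + (⅓)*(-2)) - 121*(27 - 1*(-1)) = (2 - ⅔) - 121*(27 + 1) = 4/3 - 121*28 = 4/3 - 3388 = -10160/3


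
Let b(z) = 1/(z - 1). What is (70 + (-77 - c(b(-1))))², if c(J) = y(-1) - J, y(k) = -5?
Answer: 25/4 ≈ 6.2500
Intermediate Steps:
b(z) = 1/(-1 + z)
c(J) = -5 - J
(70 + (-77 - c(b(-1))))² = (70 + (-77 - (-5 - 1/(-1 - 1))))² = (70 + (-77 - (-5 - 1/(-2))))² = (70 + (-77 - (-5 - 1*(-½))))² = (70 + (-77 - (-5 + ½)))² = (70 + (-77 - 1*(-9/2)))² = (70 + (-77 + 9/2))² = (70 - 145/2)² = (-5/2)² = 25/4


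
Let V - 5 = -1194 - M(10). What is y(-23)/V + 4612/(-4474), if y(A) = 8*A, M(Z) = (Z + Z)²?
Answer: -3252626/3554593 ≈ -0.91505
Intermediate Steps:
M(Z) = 4*Z² (M(Z) = (2*Z)² = 4*Z²)
V = -1589 (V = 5 + (-1194 - 4*10²) = 5 + (-1194 - 4*100) = 5 + (-1194 - 1*400) = 5 + (-1194 - 400) = 5 - 1594 = -1589)
y(-23)/V + 4612/(-4474) = (8*(-23))/(-1589) + 4612/(-4474) = -184*(-1/1589) + 4612*(-1/4474) = 184/1589 - 2306/2237 = -3252626/3554593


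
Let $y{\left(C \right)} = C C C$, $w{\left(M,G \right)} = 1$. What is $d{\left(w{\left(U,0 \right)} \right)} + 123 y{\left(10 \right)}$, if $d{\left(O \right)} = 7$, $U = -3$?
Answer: $123007$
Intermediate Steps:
$y{\left(C \right)} = C^{3}$ ($y{\left(C \right)} = C^{2} C = C^{3}$)
$d{\left(w{\left(U,0 \right)} \right)} + 123 y{\left(10 \right)} = 7 + 123 \cdot 10^{3} = 7 + 123 \cdot 1000 = 7 + 123000 = 123007$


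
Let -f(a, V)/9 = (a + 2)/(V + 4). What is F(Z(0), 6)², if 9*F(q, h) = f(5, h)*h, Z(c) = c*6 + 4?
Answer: 441/25 ≈ 17.640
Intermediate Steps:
Z(c) = 4 + 6*c (Z(c) = 6*c + 4 = 4 + 6*c)
f(a, V) = -9*(2 + a)/(4 + V) (f(a, V) = -9*(a + 2)/(V + 4) = -9*(2 + a)/(4 + V))
F(q, h) = -7*h/(4 + h) (F(q, h) = ((9*(-2 - 1*5)/(4 + h))*h)/9 = ((9*(-2 - 5)/(4 + h))*h)/9 = ((9*(-7)/(4 + h))*h)/9 = ((-63/(4 + h))*h)/9 = (-63*h/(4 + h))/9 = -7*h/(4 + h))
F(Z(0), 6)² = (-7*6/(4 + 6))² = (-7*6/10)² = (-7*6*⅒)² = (-21/5)² = 441/25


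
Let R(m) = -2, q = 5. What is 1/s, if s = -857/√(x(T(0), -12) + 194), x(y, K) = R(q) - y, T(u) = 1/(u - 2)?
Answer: -√770/1714 ≈ -0.016190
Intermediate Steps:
T(u) = 1/(-2 + u)
x(y, K) = -2 - y
s = -857*√770/385 (s = -857/√((-2 - 1/(-2 + 0)) + 194) = -857/√((-2 - 1/(-2)) + 194) = -857/√((-2 - 1*(-½)) + 194) = -857/√((-2 + ½) + 194) = -857/√(-3/2 + 194) = -857*√770/385 ≈ -61.768)
1/s = 1/(-857*√770/385) = -√770/1714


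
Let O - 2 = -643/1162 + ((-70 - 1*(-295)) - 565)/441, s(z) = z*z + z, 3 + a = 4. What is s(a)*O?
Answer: 49463/36603 ≈ 1.3513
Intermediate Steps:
a = 1 (a = -3 + 4 = 1)
s(z) = z + z**2 (s(z) = z**2 + z = z + z**2)
O = 49463/73206 (O = 2 + (-643/1162 + ((-70 - 1*(-295)) - 565)/441) = 2 + (-643*1/1162 + ((-70 + 295) - 565)*(1/441)) = 2 + (-643/1162 + (225 - 565)*(1/441)) = 2 + (-643/1162 - 340*1/441) = 2 + (-643/1162 - 340/441) = 2 - 96949/73206 = 49463/73206 ≈ 0.67567)
s(a)*O = (1*(1 + 1))*(49463/73206) = (1*2)*(49463/73206) = 2*(49463/73206) = 49463/36603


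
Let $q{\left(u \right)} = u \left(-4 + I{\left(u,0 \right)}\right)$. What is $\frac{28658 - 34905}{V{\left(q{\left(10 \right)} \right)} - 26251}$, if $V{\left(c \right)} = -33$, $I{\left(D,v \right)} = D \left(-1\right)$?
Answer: $\frac{6247}{26284} \approx 0.23767$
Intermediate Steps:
$I{\left(D,v \right)} = - D$
$q{\left(u \right)} = u \left(-4 - u\right)$
$\frac{28658 - 34905}{V{\left(q{\left(10 \right)} \right)} - 26251} = \frac{28658 - 34905}{-33 - 26251} = - \frac{6247}{-26284} = \left(-6247\right) \left(- \frac{1}{26284}\right) = \frac{6247}{26284}$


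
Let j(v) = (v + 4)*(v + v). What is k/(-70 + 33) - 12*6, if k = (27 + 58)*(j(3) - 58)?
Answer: -1304/37 ≈ -35.243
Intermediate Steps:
j(v) = 2*v*(4 + v) (j(v) = (4 + v)*(2*v) = 2*v*(4 + v))
k = -1360 (k = (27 + 58)*(2*3*(4 + 3) - 58) = 85*(2*3*7 - 58) = 85*(42 - 58) = 85*(-16) = -1360)
k/(-70 + 33) - 12*6 = -1360/(-70 + 33) - 12*6 = -1360/(-37) - 72 = -1360*(-1/37) - 72 = 1360/37 - 72 = -1304/37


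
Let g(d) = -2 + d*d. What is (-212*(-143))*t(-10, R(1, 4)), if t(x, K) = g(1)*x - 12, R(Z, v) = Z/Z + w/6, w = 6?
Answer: -60632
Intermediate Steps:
g(d) = -2 + d²
R(Z, v) = 2 (R(Z, v) = Z/Z + 6/6 = 1 + 6*(⅙) = 1 + 1 = 2)
t(x, K) = -12 - x (t(x, K) = (-2 + 1²)*x - 12 = (-2 + 1)*x - 12 = -x - 12 = -12 - x)
(-212*(-143))*t(-10, R(1, 4)) = (-212*(-143))*(-12 - 1*(-10)) = 30316*(-12 + 10) = 30316*(-2) = -60632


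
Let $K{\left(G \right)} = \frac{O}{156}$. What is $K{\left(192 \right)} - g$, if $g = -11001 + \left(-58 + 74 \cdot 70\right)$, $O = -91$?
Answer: $\frac{70541}{12} \approx 5878.4$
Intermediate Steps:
$K{\left(G \right)} = - \frac{7}{12}$ ($K{\left(G \right)} = - \frac{91}{156} = \left(-91\right) \frac{1}{156} = - \frac{7}{12}$)
$g = -5879$ ($g = -11001 + \left(-58 + 5180\right) = -11001 + 5122 = -5879$)
$K{\left(192 \right)} - g = - \frac{7}{12} - -5879 = - \frac{7}{12} + 5879 = \frac{70541}{12}$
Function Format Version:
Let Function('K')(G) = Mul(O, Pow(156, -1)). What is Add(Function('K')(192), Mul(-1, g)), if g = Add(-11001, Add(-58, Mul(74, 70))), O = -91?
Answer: Rational(70541, 12) ≈ 5878.4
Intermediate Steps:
Function('K')(G) = Rational(-7, 12) (Function('K')(G) = Mul(-91, Pow(156, -1)) = Mul(-91, Rational(1, 156)) = Rational(-7, 12))
g = -5879 (g = Add(-11001, Add(-58, 5180)) = Add(-11001, 5122) = -5879)
Add(Function('K')(192), Mul(-1, g)) = Add(Rational(-7, 12), Mul(-1, -5879)) = Add(Rational(-7, 12), 5879) = Rational(70541, 12)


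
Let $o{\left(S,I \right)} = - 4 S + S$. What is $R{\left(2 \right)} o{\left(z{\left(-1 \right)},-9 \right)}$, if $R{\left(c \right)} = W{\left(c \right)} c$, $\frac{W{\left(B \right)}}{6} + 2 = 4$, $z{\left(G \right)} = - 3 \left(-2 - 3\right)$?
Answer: $-1080$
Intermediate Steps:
$z{\left(G \right)} = 15$ ($z{\left(G \right)} = \left(-3\right) \left(-5\right) = 15$)
$W{\left(B \right)} = 12$ ($W{\left(B \right)} = -12 + 6 \cdot 4 = -12 + 24 = 12$)
$R{\left(c \right)} = 12 c$
$o{\left(S,I \right)} = - 3 S$
$R{\left(2 \right)} o{\left(z{\left(-1 \right)},-9 \right)} = 12 \cdot 2 \left(\left(-3\right) 15\right) = 24 \left(-45\right) = -1080$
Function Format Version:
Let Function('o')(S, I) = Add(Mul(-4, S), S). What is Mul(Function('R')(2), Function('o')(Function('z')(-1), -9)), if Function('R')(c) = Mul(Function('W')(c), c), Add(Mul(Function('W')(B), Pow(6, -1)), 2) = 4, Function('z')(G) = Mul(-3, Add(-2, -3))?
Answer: -1080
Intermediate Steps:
Function('z')(G) = 15 (Function('z')(G) = Mul(-3, -5) = 15)
Function('W')(B) = 12 (Function('W')(B) = Add(-12, Mul(6, 4)) = Add(-12, 24) = 12)
Function('R')(c) = Mul(12, c)
Function('o')(S, I) = Mul(-3, S)
Mul(Function('R')(2), Function('o')(Function('z')(-1), -9)) = Mul(Mul(12, 2), Mul(-3, 15)) = Mul(24, -45) = -1080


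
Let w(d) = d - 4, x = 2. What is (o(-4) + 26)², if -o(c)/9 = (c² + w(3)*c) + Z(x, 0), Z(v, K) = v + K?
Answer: 29584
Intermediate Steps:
w(d) = -4 + d
Z(v, K) = K + v
o(c) = -18 - 9*c² + 9*c (o(c) = -9*((c² + (-4 + 3)*c) + (0 + 2)) = -9*((c² - c) + 2) = -9*(2 + c² - c) = -18 - 9*c² + 9*c)
(o(-4) + 26)² = ((-18 - 9*(-4)² + 9*(-4)) + 26)² = ((-18 - 9*16 - 36) + 26)² = ((-18 - 144 - 36) + 26)² = (-198 + 26)² = (-172)² = 29584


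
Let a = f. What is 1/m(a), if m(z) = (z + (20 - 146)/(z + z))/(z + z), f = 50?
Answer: 5000/2437 ≈ 2.0517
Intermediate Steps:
a = 50
m(z) = (z - 63/z)/(2*z) (m(z) = (z - 126*1/(2*z))/((2*z)) = (z - 63/z)*(1/(2*z)) = (z - 63/z)/(2*z))
1/m(a) = 1/((½)*(-63 + 50²)/50²) = 1/((½)*(1/2500)*(-63 + 2500)) = 1/((½)*(1/2500)*2437) = 1/(2437/5000) = 5000/2437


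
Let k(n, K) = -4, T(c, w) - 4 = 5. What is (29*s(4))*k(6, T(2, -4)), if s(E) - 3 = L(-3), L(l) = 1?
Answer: -464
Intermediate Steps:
T(c, w) = 9 (T(c, w) = 4 + 5 = 9)
s(E) = 4 (s(E) = 3 + 1 = 4)
(29*s(4))*k(6, T(2, -4)) = (29*4)*(-4) = 116*(-4) = -464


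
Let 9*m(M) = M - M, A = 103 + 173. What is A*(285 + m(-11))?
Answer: 78660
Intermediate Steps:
A = 276
m(M) = 0 (m(M) = (M - M)/9 = (1/9)*0 = 0)
A*(285 + m(-11)) = 276*(285 + 0) = 276*285 = 78660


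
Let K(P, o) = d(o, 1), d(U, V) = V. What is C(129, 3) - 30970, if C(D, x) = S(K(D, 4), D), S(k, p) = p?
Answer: -30841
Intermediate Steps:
K(P, o) = 1
C(D, x) = D
C(129, 3) - 30970 = 129 - 30970 = -30841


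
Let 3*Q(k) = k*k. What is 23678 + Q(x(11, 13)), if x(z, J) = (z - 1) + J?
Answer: 71563/3 ≈ 23854.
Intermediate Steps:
x(z, J) = -1 + J + z (x(z, J) = (-1 + z) + J = -1 + J + z)
Q(k) = k²/3 (Q(k) = (k*k)/3 = k²/3)
23678 + Q(x(11, 13)) = 23678 + (-1 + 13 + 11)²/3 = 23678 + (⅓)*23² = 23678 + (⅓)*529 = 23678 + 529/3 = 71563/3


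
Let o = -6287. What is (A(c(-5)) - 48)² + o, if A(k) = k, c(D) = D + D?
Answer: -2923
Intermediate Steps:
c(D) = 2*D
(A(c(-5)) - 48)² + o = (2*(-5) - 48)² - 6287 = (-10 - 48)² - 6287 = (-58)² - 6287 = 3364 - 6287 = -2923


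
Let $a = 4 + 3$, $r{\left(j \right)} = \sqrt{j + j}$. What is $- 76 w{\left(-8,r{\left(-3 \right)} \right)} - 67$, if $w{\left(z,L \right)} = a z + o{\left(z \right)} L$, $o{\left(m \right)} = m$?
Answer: $4189 + 608 i \sqrt{6} \approx 4189.0 + 1489.3 i$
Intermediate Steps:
$r{\left(j \right)} = \sqrt{2} \sqrt{j}$ ($r{\left(j \right)} = \sqrt{2 j} = \sqrt{2} \sqrt{j}$)
$a = 7$
$w{\left(z,L \right)} = 7 z + L z$ ($w{\left(z,L \right)} = 7 z + z L = 7 z + L z$)
$- 76 w{\left(-8,r{\left(-3 \right)} \right)} - 67 = - 76 \left(- 8 \left(7 + \sqrt{2} \sqrt{-3}\right)\right) - 67 = - 76 \left(- 8 \left(7 + \sqrt{2} i \sqrt{3}\right)\right) - 67 = - 76 \left(- 8 \left(7 + i \sqrt{6}\right)\right) - 67 = - 76 \left(-56 - 8 i \sqrt{6}\right) - 67 = \left(4256 + 608 i \sqrt{6}\right) - 67 = 4189 + 608 i \sqrt{6}$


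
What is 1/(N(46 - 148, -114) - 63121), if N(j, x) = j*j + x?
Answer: -1/52831 ≈ -1.8928e-5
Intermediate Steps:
N(j, x) = x + j² (N(j, x) = j² + x = x + j²)
1/(N(46 - 148, -114) - 63121) = 1/((-114 + (46 - 148)²) - 63121) = 1/((-114 + (-102)²) - 63121) = 1/((-114 + 10404) - 63121) = 1/(10290 - 63121) = 1/(-52831) = -1/52831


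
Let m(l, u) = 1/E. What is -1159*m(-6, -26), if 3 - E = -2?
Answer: -1159/5 ≈ -231.80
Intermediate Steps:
E = 5 (E = 3 - 1*(-2) = 3 + 2 = 5)
m(l, u) = 1/5
-1159*m(-6, -26) = -1159*1/5 = -1159/5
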